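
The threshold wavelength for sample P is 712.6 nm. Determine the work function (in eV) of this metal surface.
1.74 eV

At the threshold wavelength, photon energy equals work function:
φ = hc/λ₀

Calculating:
φ = (6.626×10⁻³⁴ J·s)(3×10⁸ m/s) / (712.6×10⁻⁹ m)
φ = 1.74 eV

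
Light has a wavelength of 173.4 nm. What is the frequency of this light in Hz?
1.7289e+15 Hz

Using the wave equation: c = fλ

Solving for frequency:
f = c/λ = (3×10⁸ m/s) / (173.4×10⁻⁹ m)
f = 1.7289e+15 Hz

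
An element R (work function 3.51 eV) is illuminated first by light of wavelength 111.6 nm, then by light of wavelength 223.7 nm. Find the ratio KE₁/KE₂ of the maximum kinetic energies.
3.7392

Using Einstein's equation: KE_max = hc/λ - φ

For λ₁ = 111.6 nm:
E₁ = hc/λ₁ = 11.1097 eV
KE₁ = E₁ - φ = 11.1097 - 3.51 = 7.5997 eV

For λ₂ = 223.7 nm:
E₂ = hc/λ₂ = 5.5424 eV
KE₂ = E₂ - φ = 5.5424 - 3.51 = 2.0324 eV

Ratio: KE₁/KE₂ = 7.5997/2.0324 = 3.7392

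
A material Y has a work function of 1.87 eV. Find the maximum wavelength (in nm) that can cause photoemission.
663.02 nm

The threshold wavelength is when the photon energy equals the work function:
hc/λ₀ = φ

Solving for λ₀:
λ₀ = hc/φ = (6.626×10⁻³⁴ J·s)(3×10⁸ m/s) / (1.87 eV × 1.602×10⁻¹⁹ J/eV)
λ₀ = 663.02 nm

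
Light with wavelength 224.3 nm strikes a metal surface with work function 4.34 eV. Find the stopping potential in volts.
1.1876 V

The stopping potential V_s satisfies: eV_s = KE_max

First, find KE_max using Einstein's equation:
E_photon = hc/λ = 5.5276 eV
KE_max = E_photon - φ = 5.5276 - 4.34 = 1.1876 eV

Since eV_s = KE_max:
V_s = KE_max/e = 1.1876 V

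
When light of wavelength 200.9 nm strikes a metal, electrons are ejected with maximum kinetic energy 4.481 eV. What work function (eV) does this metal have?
1.69 eV

From Einstein's photoelectric equation: KE_max = hf - φ = hc/λ - φ

Rearranging for φ:
φ = hc/λ - KE_max

Calculate photon energy:
E_photon = hc/λ = 6.1714 eV

Therefore:
φ = 6.1714 - 4.481 = 1.69 eV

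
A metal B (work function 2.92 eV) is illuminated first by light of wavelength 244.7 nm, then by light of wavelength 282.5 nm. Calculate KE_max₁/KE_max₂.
1.4616

Using Einstein's equation: KE_max = hc/λ - φ

For λ₁ = 244.7 nm:
E₁ = hc/λ₁ = 5.0668 eV
KE₁ = E₁ - φ = 5.0668 - 2.92 = 2.1468 eV

For λ₂ = 282.5 nm:
E₂ = hc/λ₂ = 4.3888 eV
KE₂ = E₂ - φ = 4.3888 - 2.92 = 1.4688 eV

Ratio: KE₁/KE₂ = 2.1468/1.4688 = 1.4616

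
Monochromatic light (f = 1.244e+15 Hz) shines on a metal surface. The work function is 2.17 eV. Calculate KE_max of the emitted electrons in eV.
2.9748 eV

Using Einstein's photoelectric equation: KE_max = hf - φ

First, calculate the photon energy:
E_photon = hf = (6.626×10⁻³⁴ J·s)(1.244e+15 Hz)
E_photon = 5.1448 eV

Then, the maximum kinetic energy:
KE_max = E_photon - φ = 5.1448 eV - 2.17 eV = 2.9748 eV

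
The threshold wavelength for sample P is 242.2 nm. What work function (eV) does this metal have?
5.12 eV

At the threshold wavelength, photon energy equals work function:
φ = hc/λ₀

Calculating:
φ = (6.626×10⁻³⁴ J·s)(3×10⁸ m/s) / (242.2×10⁻⁹ m)
φ = 5.12 eV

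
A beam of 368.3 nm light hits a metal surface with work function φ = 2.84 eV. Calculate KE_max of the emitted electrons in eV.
0.5264 eV

Using Einstein's photoelectric equation: KE_max = hf - φ = hc/λ - φ

First, calculate the photon energy:
E_photon = hc/λ = (6.626×10⁻³⁴ J·s)(3×10⁸ m/s) / (368.3×10⁻⁹ m)
E_photon = 3.3664 eV

Then, the maximum kinetic energy:
KE_max = E_photon - φ = 3.3664 eV - 2.84 eV = 0.5264 eV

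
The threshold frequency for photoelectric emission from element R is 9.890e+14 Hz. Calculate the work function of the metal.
4.09 eV

At the threshold frequency, photon energy equals work function:
φ = hf₀

Calculating:
φ = (6.626×10⁻³⁴ J·s)(9.890e+14 Hz)
φ = 4.09 eV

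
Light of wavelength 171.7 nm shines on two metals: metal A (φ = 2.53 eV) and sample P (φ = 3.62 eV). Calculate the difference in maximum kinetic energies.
1.0900 eV

Using KE_max = hc/λ - φ for each metal:

Photon energy: E = hc/λ = 7.2210 eV

For metal A (φ₁ = 2.53 eV):
KE₁ = E - φ₁ = 7.2210 - 2.53 = 4.6910 eV

For sample P (φ₂ = 3.62 eV):
KE₂ = E - φ₂ = 7.2210 - 3.62 = 3.6010 eV

Difference:
ΔKE = KE₁ - KE₂ = 4.6910 - 3.6010 = 1.0900 eV

Note: The difference equals the difference in work functions: 3.62 - 2.53 = 1.09 eV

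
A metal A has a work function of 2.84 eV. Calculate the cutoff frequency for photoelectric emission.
6.8671e+14 Hz

The threshold frequency is when the photon energy equals the work function:
hf₀ = φ

Solving for f₀:
f₀ = φ/h = (2.84 eV × 1.602×10⁻¹⁹ J/eV) / (6.626×10⁻³⁴ J·s)
f₀ = 6.8671e+14 Hz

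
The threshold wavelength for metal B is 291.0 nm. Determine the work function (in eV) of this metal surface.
4.26 eV

At the threshold wavelength, photon energy equals work function:
φ = hc/λ₀

Calculating:
φ = (6.626×10⁻³⁴ J·s)(3×10⁸ m/s) / (291.0×10⁻⁹ m)
φ = 4.26 eV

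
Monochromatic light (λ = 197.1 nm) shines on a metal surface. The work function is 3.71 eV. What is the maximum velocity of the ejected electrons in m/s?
9.5273e+05 m/s

First, find the maximum kinetic energy:
E_photon = hc/λ = 6.2904 eV
KE_max = E_photon - φ = 6.2904 - 3.71 = 2.5804 eV

Convert to Joules: KE_max = 2.5804 × 1.602×10⁻¹⁹ J = 4.1343e-19 J

Then use KE = ½mv² to find velocity:
v = √(2·KE/m) = √(2 × 4.1343e-19 J / 9.109e-31 kg)
v = 9.5273e+05 m/s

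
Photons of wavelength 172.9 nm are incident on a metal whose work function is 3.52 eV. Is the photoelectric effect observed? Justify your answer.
Yes

For photoemission, the photon energy must exceed the work function.

Photon energy: E = hc/λ = 7.1709 eV
Work function: φ = 3.52 eV

Since E_photon (7.1709 eV) > φ (3.52 eV), photoemission WILL occur.
The threshold wavelength is λ₀ = hc/φ = 352.2 nm.
Since 172.9 nm < 352.2 nm, the light has sufficient energy.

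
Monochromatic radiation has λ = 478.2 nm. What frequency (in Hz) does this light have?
6.2692e+14 Hz

Using the wave equation: c = fλ

Solving for frequency:
f = c/λ = (3×10⁸ m/s) / (478.2×10⁻⁹ m)
f = 6.2692e+14 Hz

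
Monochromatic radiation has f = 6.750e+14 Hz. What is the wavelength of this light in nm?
444.14 nm

Using the wave equation: c = fλ

Solving for wavelength:
λ = c/f = (3×10⁸ m/s) / (6.750e+14 Hz)
λ = 444.14 nm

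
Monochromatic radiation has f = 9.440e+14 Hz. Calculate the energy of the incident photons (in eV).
3.9041 eV

Using E = hf:

E = hf = (6.626×10⁻³⁴ J·s)(9.440e+14 Hz)
E = 3.9041 eV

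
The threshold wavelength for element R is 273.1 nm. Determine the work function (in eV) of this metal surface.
4.54 eV

At the threshold wavelength, photon energy equals work function:
φ = hc/λ₀

Calculating:
φ = (6.626×10⁻³⁴ J·s)(3×10⁸ m/s) / (273.1×10⁻⁹ m)
φ = 4.54 eV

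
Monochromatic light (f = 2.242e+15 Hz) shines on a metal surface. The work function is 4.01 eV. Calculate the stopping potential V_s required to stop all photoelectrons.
5.2622 V

The stopping potential V_s satisfies: eV_s = KE_max

First, find KE_max using Einstein's equation:
E_photon = hf = (6.626×10⁻³⁴ J·s)(2.242e+15 Hz) = 9.2722 eV
KE_max = E_photon - φ = 9.2722 - 4.01 = 5.2622 eV

Since eV_s = KE_max:
V_s = KE_max/e = 5.2622 V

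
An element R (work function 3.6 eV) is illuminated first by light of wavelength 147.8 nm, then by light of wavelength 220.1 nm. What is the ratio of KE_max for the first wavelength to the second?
2.3554

Using Einstein's equation: KE_max = hc/λ - φ

For λ₁ = 147.8 nm:
E₁ = hc/λ₁ = 8.3886 eV
KE₁ = E₁ - φ = 8.3886 - 3.6 = 4.7886 eV

For λ₂ = 220.1 nm:
E₂ = hc/λ₂ = 5.6331 eV
KE₂ = E₂ - φ = 5.6331 - 3.6 = 2.0331 eV

Ratio: KE₁/KE₂ = 4.7886/2.0331 = 2.3554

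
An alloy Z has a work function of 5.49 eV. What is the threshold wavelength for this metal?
225.84 nm

The threshold wavelength is when the photon energy equals the work function:
hc/λ₀ = φ

Solving for λ₀:
λ₀ = hc/φ = (6.626×10⁻³⁴ J·s)(3×10⁸ m/s) / (5.49 eV × 1.602×10⁻¹⁹ J/eV)
λ₀ = 225.84 nm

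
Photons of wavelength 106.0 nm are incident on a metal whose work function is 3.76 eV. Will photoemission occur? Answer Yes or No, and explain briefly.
Yes

For photoemission, the photon energy must exceed the work function.

Photon energy: E = hc/λ = 11.6966 eV
Work function: φ = 3.76 eV

Since E_photon (11.6966 eV) > φ (3.76 eV), photoemission WILL occur.
The threshold wavelength is λ₀ = hc/φ = 329.7 nm.
Since 106.0 nm < 329.7 nm, the light has sufficient energy.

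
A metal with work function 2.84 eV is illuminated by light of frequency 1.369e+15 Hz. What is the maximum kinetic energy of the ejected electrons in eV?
2.8217 eV

Using Einstein's photoelectric equation: KE_max = hf - φ

First, calculate the photon energy:
E_photon = hf = (6.626×10⁻³⁴ J·s)(1.369e+15 Hz)
E_photon = 5.6617 eV

Then, the maximum kinetic energy:
KE_max = E_photon - φ = 5.6617 eV - 2.84 eV = 2.8217 eV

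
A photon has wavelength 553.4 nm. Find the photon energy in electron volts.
2.2404 eV

Using E = hf = hc/λ:

E = hc/λ = (6.626×10⁻³⁴ J·s)(3×10⁸ m/s) / (553.4×10⁻⁹ m)
E = 2.2404 eV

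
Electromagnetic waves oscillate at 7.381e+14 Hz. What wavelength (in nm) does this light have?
406.17 nm

Using the wave equation: c = fλ

Solving for wavelength:
λ = c/f = (3×10⁸ m/s) / (7.381e+14 Hz)
λ = 406.17 nm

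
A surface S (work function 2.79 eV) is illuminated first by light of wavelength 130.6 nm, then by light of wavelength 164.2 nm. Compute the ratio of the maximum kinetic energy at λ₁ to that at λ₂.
1.4080

Using Einstein's equation: KE_max = hc/λ - φ

For λ₁ = 130.6 nm:
E₁ = hc/λ₁ = 9.4934 eV
KE₁ = E₁ - φ = 9.4934 - 2.79 = 6.7034 eV

For λ₂ = 164.2 nm:
E₂ = hc/λ₂ = 7.5508 eV
KE₂ = E₂ - φ = 7.5508 - 2.79 = 4.7608 eV

Ratio: KE₁/KE₂ = 6.7034/4.7608 = 1.4080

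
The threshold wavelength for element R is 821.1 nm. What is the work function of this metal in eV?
1.51 eV

At the threshold wavelength, photon energy equals work function:
φ = hc/λ₀

Calculating:
φ = (6.626×10⁻³⁴ J·s)(3×10⁸ m/s) / (821.1×10⁻⁹ m)
φ = 1.51 eV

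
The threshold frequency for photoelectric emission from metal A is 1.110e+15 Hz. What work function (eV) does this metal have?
4.59 eV

At the threshold frequency, photon energy equals work function:
φ = hf₀

Calculating:
φ = (6.626×10⁻³⁴ J·s)(1.110e+15 Hz)
φ = 4.59 eV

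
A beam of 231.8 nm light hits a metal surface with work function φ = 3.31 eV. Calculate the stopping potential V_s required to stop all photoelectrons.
2.0388 V

The stopping potential V_s satisfies: eV_s = KE_max

First, find KE_max using Einstein's equation:
E_photon = hc/λ = 5.3488 eV
KE_max = E_photon - φ = 5.3488 - 3.31 = 2.0388 eV

Since eV_s = KE_max:
V_s = KE_max/e = 2.0388 V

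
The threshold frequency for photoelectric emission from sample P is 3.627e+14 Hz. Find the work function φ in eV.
1.50 eV

At the threshold frequency, photon energy equals work function:
φ = hf₀

Calculating:
φ = (6.626×10⁻³⁴ J·s)(3.627e+14 Hz)
φ = 1.50 eV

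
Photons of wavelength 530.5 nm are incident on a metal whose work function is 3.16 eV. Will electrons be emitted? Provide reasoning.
No

For photoemission, the photon energy must exceed the work function.

Photon energy: E = hc/λ = 2.3371 eV
Work function: φ = 3.16 eV

Since E_photon (2.3371 eV) < φ (3.16 eV), photoemission will NOT occur.
The threshold wavelength is λ₀ = hc/φ = 392.4 nm.
Since 530.5 nm > 392.4 nm, the photons lack sufficient energy.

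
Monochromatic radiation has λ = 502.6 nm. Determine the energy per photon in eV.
2.4669 eV

Using E = hf = hc/λ:

E = hc/λ = (6.626×10⁻³⁴ J·s)(3×10⁸ m/s) / (502.6×10⁻⁹ m)
E = 2.4669 eV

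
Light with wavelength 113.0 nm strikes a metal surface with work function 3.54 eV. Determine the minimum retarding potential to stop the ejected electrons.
7.4321 V

The stopping potential V_s satisfies: eV_s = KE_max

First, find KE_max using Einstein's equation:
E_photon = hc/λ = 10.9721 eV
KE_max = E_photon - φ = 10.9721 - 3.54 = 7.4321 eV

Since eV_s = KE_max:
V_s = KE_max/e = 7.4321 V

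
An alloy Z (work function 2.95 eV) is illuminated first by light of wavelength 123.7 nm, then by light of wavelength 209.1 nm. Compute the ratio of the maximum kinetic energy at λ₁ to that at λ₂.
2.3739

Using Einstein's equation: KE_max = hc/λ - φ

For λ₁ = 123.7 nm:
E₁ = hc/λ₁ = 10.0230 eV
KE₁ = E₁ - φ = 10.0230 - 2.95 = 7.0730 eV

For λ₂ = 209.1 nm:
E₂ = hc/λ₂ = 5.9294 eV
KE₂ = E₂ - φ = 5.9294 - 2.95 = 2.9794 eV

Ratio: KE₁/KE₂ = 7.0730/2.9794 = 2.3739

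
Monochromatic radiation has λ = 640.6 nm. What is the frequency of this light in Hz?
4.6799e+14 Hz

Using the wave equation: c = fλ

Solving for frequency:
f = c/λ = (3×10⁸ m/s) / (640.6×10⁻⁹ m)
f = 4.6799e+14 Hz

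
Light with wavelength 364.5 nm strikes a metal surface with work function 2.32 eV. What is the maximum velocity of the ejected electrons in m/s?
6.1679e+05 m/s

First, find the maximum kinetic energy:
E_photon = hc/λ = 3.4015 eV
KE_max = E_photon - φ = 3.4015 - 2.32 = 1.0815 eV

Convert to Joules: KE_max = 1.0815 × 1.602×10⁻¹⁹ J = 1.7327e-19 J

Then use KE = ½mv² to find velocity:
v = √(2·KE/m) = √(2 × 1.7327e-19 J / 9.109e-31 kg)
v = 6.1679e+05 m/s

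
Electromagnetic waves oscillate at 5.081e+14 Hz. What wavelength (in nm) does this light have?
590.03 nm

Using the wave equation: c = fλ

Solving for wavelength:
λ = c/f = (3×10⁸ m/s) / (5.081e+14 Hz)
λ = 590.03 nm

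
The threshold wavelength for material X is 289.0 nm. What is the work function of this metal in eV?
4.29 eV

At the threshold wavelength, photon energy equals work function:
φ = hc/λ₀

Calculating:
φ = (6.626×10⁻³⁴ J·s)(3×10⁸ m/s) / (289.0×10⁻⁹ m)
φ = 4.29 eV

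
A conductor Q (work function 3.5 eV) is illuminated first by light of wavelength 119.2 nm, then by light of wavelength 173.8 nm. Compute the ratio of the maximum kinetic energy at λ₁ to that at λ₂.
1.8993

Using Einstein's equation: KE_max = hc/λ - φ

For λ₁ = 119.2 nm:
E₁ = hc/λ₁ = 10.4014 eV
KE₁ = E₁ - φ = 10.4014 - 3.5 = 6.9014 eV

For λ₂ = 173.8 nm:
E₂ = hc/λ₂ = 7.1337 eV
KE₂ = E₂ - φ = 7.1337 - 3.5 = 3.6337 eV

Ratio: KE₁/KE₂ = 6.9014/3.6337 = 1.8993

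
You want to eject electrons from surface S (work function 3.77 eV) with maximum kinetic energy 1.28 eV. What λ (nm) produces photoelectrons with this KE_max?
245.51 nm

From Einstein's equation: KE_max = hc/λ - φ

Rearranging for λ:
hc/λ = KE_max + φ
λ = hc/(KE_max + φ)

Required photon energy:
E_photon = KE_max + φ = 1.28 + 3.77 = 5.05 eV

Required wavelength:
λ = hc/E_photon = (6.626×10⁻³⁴)(3×10⁸) / (5.05 × 1.602×10⁻¹⁹)
λ = 245.51 nm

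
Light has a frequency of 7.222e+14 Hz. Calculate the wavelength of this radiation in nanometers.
415.11 nm

Using the wave equation: c = fλ

Solving for wavelength:
λ = c/f = (3×10⁸ m/s) / (7.222e+14 Hz)
λ = 415.11 nm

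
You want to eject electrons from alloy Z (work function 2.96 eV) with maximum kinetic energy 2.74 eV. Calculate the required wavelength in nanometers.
217.52 nm

From Einstein's equation: KE_max = hc/λ - φ

Rearranging for λ:
hc/λ = KE_max + φ
λ = hc/(KE_max + φ)

Required photon energy:
E_photon = KE_max + φ = 2.74 + 2.96 = 5.70 eV

Required wavelength:
λ = hc/E_photon = (6.626×10⁻³⁴)(3×10⁸) / (5.70 × 1.602×10⁻¹⁹)
λ = 217.52 nm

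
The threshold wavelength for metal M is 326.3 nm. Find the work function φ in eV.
3.80 eV

At the threshold wavelength, photon energy equals work function:
φ = hc/λ₀

Calculating:
φ = (6.626×10⁻³⁴ J·s)(3×10⁸ m/s) / (326.3×10⁻⁹ m)
φ = 3.80 eV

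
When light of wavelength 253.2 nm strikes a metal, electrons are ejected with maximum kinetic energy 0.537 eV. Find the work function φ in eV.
4.36 eV

From Einstein's photoelectric equation: KE_max = hf - φ = hc/λ - φ

Rearranging for φ:
φ = hc/λ - KE_max

Calculate photon energy:
E_photon = hc/λ = 4.8967 eV

Therefore:
φ = 4.8967 - 0.537 = 4.36 eV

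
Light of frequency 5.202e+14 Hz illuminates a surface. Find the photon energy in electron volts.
2.1514 eV

Using E = hf:

E = hf = (6.626×10⁻³⁴ J·s)(5.202e+14 Hz)
E = 2.1514 eV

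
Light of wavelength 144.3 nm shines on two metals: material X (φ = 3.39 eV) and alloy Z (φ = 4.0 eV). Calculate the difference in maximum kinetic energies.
0.6100 eV

Using KE_max = hc/λ - φ for each metal:

Photon energy: E = hc/λ = 8.5921 eV

For material X (φ₁ = 3.39 eV):
KE₁ = E - φ₁ = 8.5921 - 3.39 = 5.2021 eV

For alloy Z (φ₂ = 4.0 eV):
KE₂ = E - φ₂ = 8.5921 - 4.0 = 4.5921 eV

Difference:
ΔKE = KE₁ - KE₂ = 5.2021 - 4.5921 = 0.6100 eV

Note: The difference equals the difference in work functions: 4.0 - 3.39 = 0.61 eV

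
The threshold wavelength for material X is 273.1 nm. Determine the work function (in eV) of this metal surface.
4.54 eV

At the threshold wavelength, photon energy equals work function:
φ = hc/λ₀

Calculating:
φ = (6.626×10⁻³⁴ J·s)(3×10⁸ m/s) / (273.1×10⁻⁹ m)
φ = 4.54 eV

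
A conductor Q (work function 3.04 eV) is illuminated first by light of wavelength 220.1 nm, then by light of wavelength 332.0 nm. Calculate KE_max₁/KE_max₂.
3.7339

Using Einstein's equation: KE_max = hc/λ - φ

For λ₁ = 220.1 nm:
E₁ = hc/λ₁ = 5.6331 eV
KE₁ = E₁ - φ = 5.6331 - 3.04 = 2.5931 eV

For λ₂ = 332.0 nm:
E₂ = hc/λ₂ = 3.7345 eV
KE₂ = E₂ - φ = 3.7345 - 3.04 = 0.6945 eV

Ratio: KE₁/KE₂ = 2.5931/0.6945 = 3.7339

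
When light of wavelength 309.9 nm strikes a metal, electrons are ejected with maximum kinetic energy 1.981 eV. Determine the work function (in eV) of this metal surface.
2.02 eV

From Einstein's photoelectric equation: KE_max = hf - φ = hc/λ - φ

Rearranging for φ:
φ = hc/λ - KE_max

Calculate photon energy:
E_photon = hc/λ = 4.0008 eV

Therefore:
φ = 4.0008 - 1.981 = 2.02 eV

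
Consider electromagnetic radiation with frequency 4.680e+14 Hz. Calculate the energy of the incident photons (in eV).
1.9355 eV

Using E = hf:

E = hf = (6.626×10⁻³⁴ J·s)(4.680e+14 Hz)
E = 1.9355 eV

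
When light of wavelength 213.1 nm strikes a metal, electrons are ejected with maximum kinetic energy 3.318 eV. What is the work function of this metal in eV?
2.50 eV

From Einstein's photoelectric equation: KE_max = hf - φ = hc/λ - φ

Rearranging for φ:
φ = hc/λ - KE_max

Calculate photon energy:
E_photon = hc/λ = 5.8181 eV

Therefore:
φ = 5.8181 - 3.318 = 2.50 eV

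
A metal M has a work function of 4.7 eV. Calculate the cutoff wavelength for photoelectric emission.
263.80 nm

The threshold wavelength is when the photon energy equals the work function:
hc/λ₀ = φ

Solving for λ₀:
λ₀ = hc/φ = (6.626×10⁻³⁴ J·s)(3×10⁸ m/s) / (4.7 eV × 1.602×10⁻¹⁹ J/eV)
λ₀ = 263.80 nm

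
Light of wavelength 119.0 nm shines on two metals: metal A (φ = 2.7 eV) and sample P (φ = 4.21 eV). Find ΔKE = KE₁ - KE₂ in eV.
1.5100 eV

Using KE_max = hc/λ - φ for each metal:

Photon energy: E = hc/λ = 10.4188 eV

For metal A (φ₁ = 2.7 eV):
KE₁ = E - φ₁ = 10.4188 - 2.7 = 7.7188 eV

For sample P (φ₂ = 4.21 eV):
KE₂ = E - φ₂ = 10.4188 - 4.21 = 6.2088 eV

Difference:
ΔKE = KE₁ - KE₂ = 7.7188 - 6.2088 = 1.5100 eV

Note: The difference equals the difference in work functions: 4.21 - 2.7 = 1.51 eV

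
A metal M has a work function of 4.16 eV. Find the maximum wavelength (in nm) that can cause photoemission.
298.04 nm

The threshold wavelength is when the photon energy equals the work function:
hc/λ₀ = φ

Solving for λ₀:
λ₀ = hc/φ = (6.626×10⁻³⁴ J·s)(3×10⁸ m/s) / (4.16 eV × 1.602×10⁻¹⁹ J/eV)
λ₀ = 298.04 nm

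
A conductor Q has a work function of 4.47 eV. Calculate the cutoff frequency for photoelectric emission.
1.0808e+15 Hz

The threshold frequency is when the photon energy equals the work function:
hf₀ = φ

Solving for f₀:
f₀ = φ/h = (4.47 eV × 1.602×10⁻¹⁹ J/eV) / (6.626×10⁻³⁴ J·s)
f₀ = 1.0808e+15 Hz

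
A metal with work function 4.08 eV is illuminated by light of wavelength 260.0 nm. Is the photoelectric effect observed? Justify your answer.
Yes

For photoemission, the photon energy must exceed the work function.

Photon energy: E = hc/λ = 4.7686 eV
Work function: φ = 4.08 eV

Since E_photon (4.7686 eV) > φ (4.08 eV), photoemission WILL occur.
The threshold wavelength is λ₀ = hc/φ = 303.9 nm.
Since 260.0 nm < 303.9 nm, the light has sufficient energy.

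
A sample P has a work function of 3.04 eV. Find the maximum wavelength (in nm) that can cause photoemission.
407.84 nm

The threshold wavelength is when the photon energy equals the work function:
hc/λ₀ = φ

Solving for λ₀:
λ₀ = hc/φ = (6.626×10⁻³⁴ J·s)(3×10⁸ m/s) / (3.04 eV × 1.602×10⁻¹⁹ J/eV)
λ₀ = 407.84 nm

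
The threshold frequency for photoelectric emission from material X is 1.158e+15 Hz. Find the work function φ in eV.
4.79 eV

At the threshold frequency, photon energy equals work function:
φ = hf₀

Calculating:
φ = (6.626×10⁻³⁴ J·s)(1.158e+15 Hz)
φ = 4.79 eV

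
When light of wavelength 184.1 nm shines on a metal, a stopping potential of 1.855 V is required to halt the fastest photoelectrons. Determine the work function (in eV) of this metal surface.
4.88 eV

The stopping potential gives the maximum kinetic energy: KE_max = eV_s = 1.855 eV

From Einstein's photoelectric equation: KE_max = hc/λ - φ
Rearranging: φ = hc/λ - KE_max

Calculate photon energy:
E_photon = hc/λ = (6.626×10⁻³⁴ J·s)(3×10⁸ m/s) / (184.1×10⁻⁹ m) = 6.7346 eV

Therefore:
φ = 6.7346 - 1.855 = 4.88 eV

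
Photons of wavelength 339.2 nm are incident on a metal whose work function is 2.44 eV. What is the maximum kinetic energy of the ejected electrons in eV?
1.2152 eV

Using Einstein's photoelectric equation: KE_max = hf - φ = hc/λ - φ

First, calculate the photon energy:
E_photon = hc/λ = (6.626×10⁻³⁴ J·s)(3×10⁸ m/s) / (339.2×10⁻⁹ m)
E_photon = 3.6552 eV

Then, the maximum kinetic energy:
KE_max = E_photon - φ = 3.6552 eV - 2.44 eV = 1.2152 eV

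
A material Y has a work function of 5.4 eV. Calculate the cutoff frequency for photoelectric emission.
1.3057e+15 Hz

The threshold frequency is when the photon energy equals the work function:
hf₀ = φ

Solving for f₀:
f₀ = φ/h = (5.4 eV × 1.602×10⁻¹⁹ J/eV) / (6.626×10⁻³⁴ J·s)
f₀ = 1.3057e+15 Hz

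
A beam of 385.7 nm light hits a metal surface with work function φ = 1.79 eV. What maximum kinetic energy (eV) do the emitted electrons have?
1.4245 eV

Using Einstein's photoelectric equation: KE_max = hf - φ = hc/λ - φ

First, calculate the photon energy:
E_photon = hc/λ = (6.626×10⁻³⁴ J·s)(3×10⁸ m/s) / (385.7×10⁻⁹ m)
E_photon = 3.2145 eV

Then, the maximum kinetic energy:
KE_max = E_photon - φ = 3.2145 eV - 1.79 eV = 1.4245 eV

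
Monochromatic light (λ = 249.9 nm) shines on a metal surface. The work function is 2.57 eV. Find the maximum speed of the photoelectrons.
9.1717e+05 m/s

First, find the maximum kinetic energy:
E_photon = hc/λ = 4.9614 eV
KE_max = E_photon - φ = 4.9614 - 2.57 = 2.3914 eV

Convert to Joules: KE_max = 2.3914 × 1.602×10⁻¹⁹ J = 3.8314e-19 J

Then use KE = ½mv² to find velocity:
v = √(2·KE/m) = √(2 × 3.8314e-19 J / 9.109e-31 kg)
v = 9.1717e+05 m/s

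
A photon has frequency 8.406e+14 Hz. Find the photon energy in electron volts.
3.4764 eV

Using E = hf:

E = hf = (6.626×10⁻³⁴ J·s)(8.406e+14 Hz)
E = 3.4764 eV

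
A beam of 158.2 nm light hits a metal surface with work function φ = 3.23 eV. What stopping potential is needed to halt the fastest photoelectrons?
4.6072 V

The stopping potential V_s satisfies: eV_s = KE_max

First, find KE_max using Einstein's equation:
E_photon = hc/λ = 7.8372 eV
KE_max = E_photon - φ = 7.8372 - 3.23 = 4.6072 eV

Since eV_s = KE_max:
V_s = KE_max/e = 4.6072 V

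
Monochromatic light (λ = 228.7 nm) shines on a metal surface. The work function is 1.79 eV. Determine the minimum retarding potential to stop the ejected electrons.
3.6313 V

The stopping potential V_s satisfies: eV_s = KE_max

First, find KE_max using Einstein's equation:
E_photon = hc/λ = 5.4213 eV
KE_max = E_photon - φ = 5.4213 - 1.79 = 3.6313 eV

Since eV_s = KE_max:
V_s = KE_max/e = 3.6313 V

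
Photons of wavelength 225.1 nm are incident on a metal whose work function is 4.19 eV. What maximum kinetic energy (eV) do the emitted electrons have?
1.3180 eV

Using Einstein's photoelectric equation: KE_max = hf - φ = hc/λ - φ

First, calculate the photon energy:
E_photon = hc/λ = (6.626×10⁻³⁴ J·s)(3×10⁸ m/s) / (225.1×10⁻⁹ m)
E_photon = 5.5080 eV

Then, the maximum kinetic energy:
KE_max = E_photon - φ = 5.5080 eV - 4.19 eV = 1.3180 eV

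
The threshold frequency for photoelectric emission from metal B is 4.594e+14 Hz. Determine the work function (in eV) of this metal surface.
1.90 eV

At the threshold frequency, photon energy equals work function:
φ = hf₀

Calculating:
φ = (6.626×10⁻³⁴ J·s)(4.594e+14 Hz)
φ = 1.90 eV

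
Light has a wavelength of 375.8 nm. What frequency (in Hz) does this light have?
7.9774e+14 Hz

Using the wave equation: c = fλ

Solving for frequency:
f = c/λ = (3×10⁸ m/s) / (375.8×10⁻⁹ m)
f = 7.9774e+14 Hz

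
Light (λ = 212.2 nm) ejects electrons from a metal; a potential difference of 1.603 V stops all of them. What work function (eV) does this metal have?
4.24 eV

The stopping potential gives the maximum kinetic energy: KE_max = eV_s = 1.603 eV

From Einstein's photoelectric equation: KE_max = hc/λ - φ
Rearranging: φ = hc/λ - KE_max

Calculate photon energy:
E_photon = hc/λ = (6.626×10⁻³⁴ J·s)(3×10⁸ m/s) / (212.2×10⁻⁹ m) = 5.8428 eV

Therefore:
φ = 5.8428 - 1.603 = 4.24 eV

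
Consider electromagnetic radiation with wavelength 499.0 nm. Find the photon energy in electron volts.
2.4847 eV

Using E = hf = hc/λ:

E = hc/λ = (6.626×10⁻³⁴ J·s)(3×10⁸ m/s) / (499.0×10⁻⁹ m)
E = 2.4847 eV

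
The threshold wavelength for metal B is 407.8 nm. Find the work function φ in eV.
3.04 eV

At the threshold wavelength, photon energy equals work function:
φ = hc/λ₀

Calculating:
φ = (6.626×10⁻³⁴ J·s)(3×10⁸ m/s) / (407.8×10⁻⁹ m)
φ = 3.04 eV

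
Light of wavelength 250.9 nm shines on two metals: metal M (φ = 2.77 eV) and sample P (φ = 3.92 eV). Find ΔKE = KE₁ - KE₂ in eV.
1.1500 eV

Using KE_max = hc/λ - φ for each metal:

Photon energy: E = hc/λ = 4.9416 eV

For metal M (φ₁ = 2.77 eV):
KE₁ = E - φ₁ = 4.9416 - 2.77 = 2.1716 eV

For sample P (φ₂ = 3.92 eV):
KE₂ = E - φ₂ = 4.9416 - 3.92 = 1.0216 eV

Difference:
ΔKE = KE₁ - KE₂ = 2.1716 - 1.0216 = 1.1500 eV

Note: The difference equals the difference in work functions: 3.92 - 2.77 = 1.15 eV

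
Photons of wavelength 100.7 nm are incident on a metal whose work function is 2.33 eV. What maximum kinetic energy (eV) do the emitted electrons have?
9.9822 eV

Using Einstein's photoelectric equation: KE_max = hf - φ = hc/λ - φ

First, calculate the photon energy:
E_photon = hc/λ = (6.626×10⁻³⁴ J·s)(3×10⁸ m/s) / (100.7×10⁻⁹ m)
E_photon = 12.3122 eV

Then, the maximum kinetic energy:
KE_max = E_photon - φ = 12.3122 eV - 2.33 eV = 9.9822 eV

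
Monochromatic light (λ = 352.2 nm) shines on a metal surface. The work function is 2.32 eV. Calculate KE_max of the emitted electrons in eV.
1.2003 eV

Using Einstein's photoelectric equation: KE_max = hf - φ = hc/λ - φ

First, calculate the photon energy:
E_photon = hc/λ = (6.626×10⁻³⁴ J·s)(3×10⁸ m/s) / (352.2×10⁻⁹ m)
E_photon = 3.5203 eV

Then, the maximum kinetic energy:
KE_max = E_photon - φ = 3.5203 eV - 2.32 eV = 1.2003 eV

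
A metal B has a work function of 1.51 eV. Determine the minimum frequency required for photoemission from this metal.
3.6512e+14 Hz

The threshold frequency is when the photon energy equals the work function:
hf₀ = φ

Solving for f₀:
f₀ = φ/h = (1.51 eV × 1.602×10⁻¹⁹ J/eV) / (6.626×10⁻³⁴ J·s)
f₀ = 3.6512e+14 Hz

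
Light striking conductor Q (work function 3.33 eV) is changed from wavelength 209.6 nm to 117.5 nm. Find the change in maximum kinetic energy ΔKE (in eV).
4.6366 eV

Using Einstein's equation: KE_max = hc/λ - φ

For λ₁ = 209.6 nm:
KE₁ = hc/λ₁ - φ = 5.9153 - 3.33 = 2.5853 eV

For λ₂ = 117.5 nm:
KE₂ = hc/λ₂ - φ = 10.5518 - 3.33 = 7.2218 eV

Change in KE:
ΔKE = KE₂ - KE₁ = 7.2218 - 2.5853 = 4.6366 eV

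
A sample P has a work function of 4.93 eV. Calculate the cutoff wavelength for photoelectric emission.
251.49 nm

The threshold wavelength is when the photon energy equals the work function:
hc/λ₀ = φ

Solving for λ₀:
λ₀ = hc/φ = (6.626×10⁻³⁴ J·s)(3×10⁸ m/s) / (4.93 eV × 1.602×10⁻¹⁹ J/eV)
λ₀ = 251.49 nm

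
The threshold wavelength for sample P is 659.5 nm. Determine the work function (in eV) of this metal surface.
1.88 eV

At the threshold wavelength, photon energy equals work function:
φ = hc/λ₀

Calculating:
φ = (6.626×10⁻³⁴ J·s)(3×10⁸ m/s) / (659.5×10⁻⁹ m)
φ = 1.88 eV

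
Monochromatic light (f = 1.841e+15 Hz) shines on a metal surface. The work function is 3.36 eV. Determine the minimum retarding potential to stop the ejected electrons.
4.2538 V

The stopping potential V_s satisfies: eV_s = KE_max

First, find KE_max using Einstein's equation:
E_photon = hf = (6.626×10⁻³⁴ J·s)(1.841e+15 Hz) = 7.6138 eV
KE_max = E_photon - φ = 7.6138 - 3.36 = 4.2538 eV

Since eV_s = KE_max:
V_s = KE_max/e = 4.2538 V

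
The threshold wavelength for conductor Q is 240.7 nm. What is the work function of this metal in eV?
5.15 eV

At the threshold wavelength, photon energy equals work function:
φ = hc/λ₀

Calculating:
φ = (6.626×10⁻³⁴ J·s)(3×10⁸ m/s) / (240.7×10⁻⁹ m)
φ = 5.15 eV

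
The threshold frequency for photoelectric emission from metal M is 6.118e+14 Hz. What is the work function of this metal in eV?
2.53 eV

At the threshold frequency, photon energy equals work function:
φ = hf₀

Calculating:
φ = (6.626×10⁻³⁴ J·s)(6.118e+14 Hz)
φ = 2.53 eV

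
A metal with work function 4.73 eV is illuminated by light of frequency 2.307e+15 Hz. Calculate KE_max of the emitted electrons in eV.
4.8110 eV

Using Einstein's photoelectric equation: KE_max = hf - φ

First, calculate the photon energy:
E_photon = hf = (6.626×10⁻³⁴ J·s)(2.307e+15 Hz)
E_photon = 9.5410 eV

Then, the maximum kinetic energy:
KE_max = E_photon - φ = 9.5410 eV - 4.73 eV = 4.8110 eV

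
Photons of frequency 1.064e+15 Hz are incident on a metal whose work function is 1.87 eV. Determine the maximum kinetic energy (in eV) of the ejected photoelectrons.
2.5304 eV

Using Einstein's photoelectric equation: KE_max = hf - φ

First, calculate the photon energy:
E_photon = hf = (6.626×10⁻³⁴ J·s)(1.064e+15 Hz)
E_photon = 4.4004 eV

Then, the maximum kinetic energy:
KE_max = E_photon - φ = 4.4004 eV - 1.87 eV = 2.5304 eV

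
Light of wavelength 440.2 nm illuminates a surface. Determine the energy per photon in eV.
2.8165 eV

Using E = hf = hc/λ:

E = hc/λ = (6.626×10⁻³⁴ J·s)(3×10⁸ m/s) / (440.2×10⁻⁹ m)
E = 2.8165 eV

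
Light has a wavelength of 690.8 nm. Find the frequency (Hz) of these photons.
4.3398e+14 Hz

Using the wave equation: c = fλ

Solving for frequency:
f = c/λ = (3×10⁸ m/s) / (690.8×10⁻⁹ m)
f = 4.3398e+14 Hz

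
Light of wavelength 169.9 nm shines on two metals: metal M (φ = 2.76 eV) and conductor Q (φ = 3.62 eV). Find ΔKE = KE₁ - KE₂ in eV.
0.8600 eV

Using KE_max = hc/λ - φ for each metal:

Photon energy: E = hc/λ = 7.2975 eV

For metal M (φ₁ = 2.76 eV):
KE₁ = E - φ₁ = 7.2975 - 2.76 = 4.5375 eV

For conductor Q (φ₂ = 3.62 eV):
KE₂ = E - φ₂ = 7.2975 - 3.62 = 3.6775 eV

Difference:
ΔKE = KE₁ - KE₂ = 4.5375 - 3.6775 = 0.8600 eV

Note: The difference equals the difference in work functions: 3.62 - 2.76 = 0.86 eV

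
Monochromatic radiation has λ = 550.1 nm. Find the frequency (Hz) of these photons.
5.4498e+14 Hz

Using the wave equation: c = fλ

Solving for frequency:
f = c/λ = (3×10⁸ m/s) / (550.1×10⁻⁹ m)
f = 5.4498e+14 Hz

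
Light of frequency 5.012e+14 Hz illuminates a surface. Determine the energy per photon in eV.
2.0728 eV

Using E = hf:

E = hf = (6.626×10⁻³⁴ J·s)(5.012e+14 Hz)
E = 2.0728 eV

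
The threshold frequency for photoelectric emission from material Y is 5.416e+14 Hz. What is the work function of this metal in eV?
2.24 eV

At the threshold frequency, photon energy equals work function:
φ = hf₀

Calculating:
φ = (6.626×10⁻³⁴ J·s)(5.416e+14 Hz)
φ = 2.24 eV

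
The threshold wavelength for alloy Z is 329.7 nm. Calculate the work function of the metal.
3.76 eV

At the threshold wavelength, photon energy equals work function:
φ = hc/λ₀

Calculating:
φ = (6.626×10⁻³⁴ J·s)(3×10⁸ m/s) / (329.7×10⁻⁹ m)
φ = 3.76 eV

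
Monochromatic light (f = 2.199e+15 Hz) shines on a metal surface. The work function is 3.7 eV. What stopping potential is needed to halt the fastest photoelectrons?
5.3943 V

The stopping potential V_s satisfies: eV_s = KE_max

First, find KE_max using Einstein's equation:
E_photon = hf = (6.626×10⁻³⁴ J·s)(2.199e+15 Hz) = 9.0943 eV
KE_max = E_photon - φ = 9.0943 - 3.7 = 5.3943 eV

Since eV_s = KE_max:
V_s = KE_max/e = 5.3943 V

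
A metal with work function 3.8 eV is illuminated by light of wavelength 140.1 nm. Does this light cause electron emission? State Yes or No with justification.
Yes

For photoemission, the photon energy must exceed the work function.

Photon energy: E = hc/λ = 8.8497 eV
Work function: φ = 3.8 eV

Since E_photon (8.8497 eV) > φ (3.8 eV), photoemission WILL occur.
The threshold wavelength is λ₀ = hc/φ = 326.3 nm.
Since 140.1 nm < 326.3 nm, the light has sufficient energy.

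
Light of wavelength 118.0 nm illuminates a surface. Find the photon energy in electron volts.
10.5071 eV

Using E = hf = hc/λ:

E = hc/λ = (6.626×10⁻³⁴ J·s)(3×10⁸ m/s) / (118.0×10⁻⁹ m)
E = 10.5071 eV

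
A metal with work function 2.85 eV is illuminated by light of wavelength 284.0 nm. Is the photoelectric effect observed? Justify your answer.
Yes

For photoemission, the photon energy must exceed the work function.

Photon energy: E = hc/λ = 4.3656 eV
Work function: φ = 2.85 eV

Since E_photon (4.3656 eV) > φ (2.85 eV), photoemission WILL occur.
The threshold wavelength is λ₀ = hc/φ = 435.0 nm.
Since 284.0 nm < 435.0 nm, the light has sufficient energy.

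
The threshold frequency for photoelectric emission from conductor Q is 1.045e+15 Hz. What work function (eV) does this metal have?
4.32 eV

At the threshold frequency, photon energy equals work function:
φ = hf₀

Calculating:
φ = (6.626×10⁻³⁴ J·s)(1.045e+15 Hz)
φ = 4.32 eV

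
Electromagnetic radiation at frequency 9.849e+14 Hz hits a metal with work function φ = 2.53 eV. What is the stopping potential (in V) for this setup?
1.5432 V

The stopping potential V_s satisfies: eV_s = KE_max

First, find KE_max using Einstein's equation:
E_photon = hf = (6.626×10⁻³⁴ J·s)(9.849e+14 Hz) = 4.0732 eV
KE_max = E_photon - φ = 4.0732 - 2.53 = 1.5432 eV

Since eV_s = KE_max:
V_s = KE_max/e = 1.5432 V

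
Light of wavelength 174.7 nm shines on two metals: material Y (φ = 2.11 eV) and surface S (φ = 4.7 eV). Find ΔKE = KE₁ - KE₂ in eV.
2.5900 eV

Using KE_max = hc/λ - φ for each metal:

Photon energy: E = hc/λ = 7.0970 eV

For material Y (φ₁ = 2.11 eV):
KE₁ = E - φ₁ = 7.0970 - 2.11 = 4.9870 eV

For surface S (φ₂ = 4.7 eV):
KE₂ = E - φ₂ = 7.0970 - 4.7 = 2.3970 eV

Difference:
ΔKE = KE₁ - KE₂ = 4.9870 - 2.3970 = 2.5900 eV

Note: The difference equals the difference in work functions: 4.7 - 2.11 = 2.59 eV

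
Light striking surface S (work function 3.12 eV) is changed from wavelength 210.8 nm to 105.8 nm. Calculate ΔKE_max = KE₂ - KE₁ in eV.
5.8371 eV

Using Einstein's equation: KE_max = hc/λ - φ

For λ₁ = 210.8 nm:
KE₁ = hc/λ₁ - φ = 5.8816 - 3.12 = 2.7616 eV

For λ₂ = 105.8 nm:
KE₂ = hc/λ₂ - φ = 11.7187 - 3.12 = 8.5987 eV

Change in KE:
ΔKE = KE₂ - KE₁ = 8.5987 - 2.7616 = 5.8371 eV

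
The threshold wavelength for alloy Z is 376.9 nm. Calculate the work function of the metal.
3.29 eV

At the threshold wavelength, photon energy equals work function:
φ = hc/λ₀

Calculating:
φ = (6.626×10⁻³⁴ J·s)(3×10⁸ m/s) / (376.9×10⁻⁹ m)
φ = 3.29 eV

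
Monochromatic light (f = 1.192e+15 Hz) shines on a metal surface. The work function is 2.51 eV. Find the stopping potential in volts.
2.4197 V

The stopping potential V_s satisfies: eV_s = KE_max

First, find KE_max using Einstein's equation:
E_photon = hf = (6.626×10⁻³⁴ J·s)(1.192e+15 Hz) = 4.9297 eV
KE_max = E_photon - φ = 4.9297 - 2.51 = 2.4197 eV

Since eV_s = KE_max:
V_s = KE_max/e = 2.4197 V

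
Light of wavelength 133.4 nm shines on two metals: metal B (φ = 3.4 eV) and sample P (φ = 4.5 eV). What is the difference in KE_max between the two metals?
1.1000 eV

Using KE_max = hc/λ - φ for each metal:

Photon energy: E = hc/λ = 9.2942 eV

For metal B (φ₁ = 3.4 eV):
KE₁ = E - φ₁ = 9.2942 - 3.4 = 5.8942 eV

For sample P (φ₂ = 4.5 eV):
KE₂ = E - φ₂ = 9.2942 - 4.5 = 4.7942 eV

Difference:
ΔKE = KE₁ - KE₂ = 5.8942 - 4.7942 = 1.1000 eV

Note: The difference equals the difference in work functions: 4.5 - 3.4 = 1.10 eV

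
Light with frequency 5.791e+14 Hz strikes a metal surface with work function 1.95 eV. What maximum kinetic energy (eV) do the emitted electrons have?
0.4450 eV

Using Einstein's photoelectric equation: KE_max = hf - φ

First, calculate the photon energy:
E_photon = hf = (6.626×10⁻³⁴ J·s)(5.791e+14 Hz)
E_photon = 2.3950 eV

Then, the maximum kinetic energy:
KE_max = E_photon - φ = 2.3950 eV - 1.95 eV = 0.4450 eV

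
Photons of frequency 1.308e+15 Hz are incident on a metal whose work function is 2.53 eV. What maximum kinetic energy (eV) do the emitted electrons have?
2.8795 eV

Using Einstein's photoelectric equation: KE_max = hf - φ

First, calculate the photon energy:
E_photon = hf = (6.626×10⁻³⁴ J·s)(1.308e+15 Hz)
E_photon = 5.4095 eV

Then, the maximum kinetic energy:
KE_max = E_photon - φ = 5.4095 eV - 2.53 eV = 2.8795 eV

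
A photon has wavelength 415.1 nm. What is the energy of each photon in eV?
2.9869 eV

Using E = hf = hc/λ:

E = hc/λ = (6.626×10⁻³⁴ J·s)(3×10⁸ m/s) / (415.1×10⁻⁹ m)
E = 2.9869 eV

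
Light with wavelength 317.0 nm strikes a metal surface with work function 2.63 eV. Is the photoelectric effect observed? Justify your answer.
Yes

For photoemission, the photon energy must exceed the work function.

Photon energy: E = hc/λ = 3.9112 eV
Work function: φ = 2.63 eV

Since E_photon (3.9112 eV) > φ (2.63 eV), photoemission WILL occur.
The threshold wavelength is λ₀ = hc/φ = 471.4 nm.
Since 317.0 nm < 471.4 nm, the light has sufficient energy.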